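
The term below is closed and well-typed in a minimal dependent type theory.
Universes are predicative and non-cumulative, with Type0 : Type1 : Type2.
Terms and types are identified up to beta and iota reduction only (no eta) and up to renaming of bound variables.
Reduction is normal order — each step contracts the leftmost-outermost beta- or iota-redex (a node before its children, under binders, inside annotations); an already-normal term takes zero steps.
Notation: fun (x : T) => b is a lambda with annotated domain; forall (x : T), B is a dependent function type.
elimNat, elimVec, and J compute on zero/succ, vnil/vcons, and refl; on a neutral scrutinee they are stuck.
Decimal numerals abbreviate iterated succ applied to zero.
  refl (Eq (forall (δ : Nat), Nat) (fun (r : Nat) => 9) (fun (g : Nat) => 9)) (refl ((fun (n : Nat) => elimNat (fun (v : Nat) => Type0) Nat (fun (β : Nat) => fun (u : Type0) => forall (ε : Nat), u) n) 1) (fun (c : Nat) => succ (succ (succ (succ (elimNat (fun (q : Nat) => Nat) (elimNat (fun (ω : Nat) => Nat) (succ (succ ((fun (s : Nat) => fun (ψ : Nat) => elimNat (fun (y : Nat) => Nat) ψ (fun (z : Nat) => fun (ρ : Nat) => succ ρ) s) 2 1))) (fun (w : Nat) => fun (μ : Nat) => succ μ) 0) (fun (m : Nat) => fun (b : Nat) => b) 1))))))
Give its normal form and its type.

reduced normal form:
  refl (Eq (forall (δ : Nat), Nat) (fun (r : Nat) => 9) (fun (g : Nat) => 9)) (refl (forall (n : Nat), Nat) (fun (v : Nat) => 9))
the term's type:
  Eq (Eq (forall (δ : Nat), Nat) (fun (r : Nat) => 9) (fun (g : Nat) => 9)) (refl (forall (n : Nat), Nat) (fun (v : Nat) => 9)) (refl (forall (β : Nat), Nat) (fun (u : Nat) => 9))


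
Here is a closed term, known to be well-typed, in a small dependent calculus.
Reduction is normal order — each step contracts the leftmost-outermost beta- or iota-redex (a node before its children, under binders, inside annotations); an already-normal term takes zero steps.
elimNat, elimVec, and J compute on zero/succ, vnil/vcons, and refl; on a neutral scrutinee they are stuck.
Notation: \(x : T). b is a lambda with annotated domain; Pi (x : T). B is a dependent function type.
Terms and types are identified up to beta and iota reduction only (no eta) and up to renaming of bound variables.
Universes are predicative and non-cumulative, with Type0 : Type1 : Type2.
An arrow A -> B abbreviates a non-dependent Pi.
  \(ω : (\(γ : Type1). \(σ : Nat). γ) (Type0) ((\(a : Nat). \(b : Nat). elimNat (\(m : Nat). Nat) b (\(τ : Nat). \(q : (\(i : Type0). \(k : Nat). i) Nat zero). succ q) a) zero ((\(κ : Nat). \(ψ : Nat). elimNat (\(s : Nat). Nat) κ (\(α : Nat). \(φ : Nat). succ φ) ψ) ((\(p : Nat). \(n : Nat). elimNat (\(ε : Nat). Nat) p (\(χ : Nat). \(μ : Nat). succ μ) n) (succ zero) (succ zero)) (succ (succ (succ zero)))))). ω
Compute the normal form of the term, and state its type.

normal form:
  \(ω : Type0). ω
the term's type:
  Type0 -> Type0


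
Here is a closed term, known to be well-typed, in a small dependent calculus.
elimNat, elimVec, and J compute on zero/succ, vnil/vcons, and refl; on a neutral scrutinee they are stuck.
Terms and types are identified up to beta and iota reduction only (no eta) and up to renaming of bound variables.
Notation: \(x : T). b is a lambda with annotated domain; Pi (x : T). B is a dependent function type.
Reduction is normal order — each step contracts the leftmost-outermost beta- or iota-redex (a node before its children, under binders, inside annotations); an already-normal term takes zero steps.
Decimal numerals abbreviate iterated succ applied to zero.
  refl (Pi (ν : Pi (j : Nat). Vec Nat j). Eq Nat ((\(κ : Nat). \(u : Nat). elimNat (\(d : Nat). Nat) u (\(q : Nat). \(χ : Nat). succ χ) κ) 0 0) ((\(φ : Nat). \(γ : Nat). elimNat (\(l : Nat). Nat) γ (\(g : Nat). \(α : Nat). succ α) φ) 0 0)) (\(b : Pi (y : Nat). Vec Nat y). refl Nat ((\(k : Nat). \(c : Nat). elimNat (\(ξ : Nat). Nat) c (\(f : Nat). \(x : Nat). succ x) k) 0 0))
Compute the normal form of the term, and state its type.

reduced normal form:
  refl (Pi (ν : Pi (j : Nat). Vec Nat j). Eq Nat 0 0) (\(κ : Pi (u : Nat). Vec Nat u). refl Nat 0)
the term's type:
  Eq (Pi (ν : Pi (j : Nat). Vec Nat j). Eq Nat 0 0) (\(κ : Pi (u : Nat). Vec Nat u). refl Nat 0) (\(d : Pi (q : Nat). Vec Nat q). refl Nat 0)


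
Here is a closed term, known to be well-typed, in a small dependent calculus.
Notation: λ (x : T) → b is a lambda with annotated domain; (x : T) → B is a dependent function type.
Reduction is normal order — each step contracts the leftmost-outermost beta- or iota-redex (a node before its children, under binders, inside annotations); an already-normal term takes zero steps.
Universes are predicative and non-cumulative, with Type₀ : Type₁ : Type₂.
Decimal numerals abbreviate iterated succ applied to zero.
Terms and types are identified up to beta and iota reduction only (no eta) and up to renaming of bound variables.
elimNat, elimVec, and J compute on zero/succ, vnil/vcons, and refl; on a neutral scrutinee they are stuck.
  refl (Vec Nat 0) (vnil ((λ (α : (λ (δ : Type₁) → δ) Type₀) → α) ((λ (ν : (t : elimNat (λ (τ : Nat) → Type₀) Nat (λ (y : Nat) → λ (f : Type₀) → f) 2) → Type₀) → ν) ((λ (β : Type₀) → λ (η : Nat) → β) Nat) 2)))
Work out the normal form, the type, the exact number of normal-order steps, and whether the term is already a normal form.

reduced normal form:
  refl (Vec Nat 0) (vnil Nat)
type:
  Eq (Vec Nat 0) (vnil Nat) (vnil Nat)
steps to reach normal form (normal order): 4
already normal: no
first redex: a beta-redex


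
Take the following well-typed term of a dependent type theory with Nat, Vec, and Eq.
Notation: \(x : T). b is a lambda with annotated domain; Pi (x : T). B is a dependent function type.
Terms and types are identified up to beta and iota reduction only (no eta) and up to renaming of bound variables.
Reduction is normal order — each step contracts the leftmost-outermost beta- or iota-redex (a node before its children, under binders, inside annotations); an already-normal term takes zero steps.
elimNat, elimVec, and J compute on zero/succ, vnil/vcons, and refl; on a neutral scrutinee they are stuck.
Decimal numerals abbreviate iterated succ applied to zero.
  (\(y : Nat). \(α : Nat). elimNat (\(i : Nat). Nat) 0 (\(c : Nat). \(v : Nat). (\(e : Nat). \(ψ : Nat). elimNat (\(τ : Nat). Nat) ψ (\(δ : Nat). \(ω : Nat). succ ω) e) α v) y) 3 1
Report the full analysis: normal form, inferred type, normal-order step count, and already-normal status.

reduced normal form:
  3
inferred type:
  Nat
normal-order step count: 30
started in normal form: no
first contracted redex: a beta-redex


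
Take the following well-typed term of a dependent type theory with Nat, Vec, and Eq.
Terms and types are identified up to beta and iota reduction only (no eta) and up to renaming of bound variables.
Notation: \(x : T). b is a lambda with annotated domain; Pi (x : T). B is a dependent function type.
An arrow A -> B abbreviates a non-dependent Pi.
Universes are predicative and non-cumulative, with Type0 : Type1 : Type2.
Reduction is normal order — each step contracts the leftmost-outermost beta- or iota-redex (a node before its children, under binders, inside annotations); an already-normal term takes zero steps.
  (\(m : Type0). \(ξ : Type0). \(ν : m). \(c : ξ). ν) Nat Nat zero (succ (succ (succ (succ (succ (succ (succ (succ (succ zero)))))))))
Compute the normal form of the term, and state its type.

normal form:
  zero
the term's type:
  Nat
observation: 4 normal-order steps separate the term from its normal form.


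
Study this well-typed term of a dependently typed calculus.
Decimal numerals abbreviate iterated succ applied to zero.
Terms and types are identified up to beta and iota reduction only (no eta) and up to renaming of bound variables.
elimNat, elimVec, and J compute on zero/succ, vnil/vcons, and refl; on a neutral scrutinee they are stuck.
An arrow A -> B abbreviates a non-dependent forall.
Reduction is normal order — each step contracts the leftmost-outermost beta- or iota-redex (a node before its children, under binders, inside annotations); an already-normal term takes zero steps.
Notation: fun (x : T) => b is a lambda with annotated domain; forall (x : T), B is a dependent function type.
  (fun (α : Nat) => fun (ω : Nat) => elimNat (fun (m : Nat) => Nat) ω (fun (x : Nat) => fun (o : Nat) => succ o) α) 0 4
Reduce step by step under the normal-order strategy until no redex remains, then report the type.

normal-order reduction:
  (fun (α : Nat) => fun (ω : Nat) => elimNat (fun (m : Nat) => Nat) ω (fun (x : Nat) => fun (o : Nat) => succ o) α) 0 4
  ~> (fun (α : Nat) => elimNat (fun (ω : Nat) => Nat) α (fun (m : Nat) => fun (x : Nat) => succ x) 0) 4
  ~> elimNat (fun (α : Nat) => Nat) 4 (fun (ω : Nat) => fun (m : Nat) => succ m) 0
  ~> 4
inferred type:
  Nat


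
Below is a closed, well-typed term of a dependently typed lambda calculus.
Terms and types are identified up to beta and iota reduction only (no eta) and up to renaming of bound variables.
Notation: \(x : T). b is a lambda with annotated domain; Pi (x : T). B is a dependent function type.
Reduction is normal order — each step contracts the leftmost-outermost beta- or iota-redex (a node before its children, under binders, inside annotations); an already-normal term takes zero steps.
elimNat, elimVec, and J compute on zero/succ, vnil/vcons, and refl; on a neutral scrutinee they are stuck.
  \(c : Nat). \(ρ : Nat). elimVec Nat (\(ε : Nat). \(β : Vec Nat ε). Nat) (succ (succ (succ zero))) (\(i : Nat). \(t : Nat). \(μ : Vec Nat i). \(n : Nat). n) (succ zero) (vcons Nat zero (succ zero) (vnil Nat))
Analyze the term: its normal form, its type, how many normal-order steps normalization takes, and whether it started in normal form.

resulting normal form:
  \(c : Nat). \(ρ : Nat). succ (succ (succ zero))
inferred type:
  Pi (c : Nat). Pi (ρ : Nat). Nat
normal-order step count: 6
already normal: no
first contracted redex: an elimVec iota-redex


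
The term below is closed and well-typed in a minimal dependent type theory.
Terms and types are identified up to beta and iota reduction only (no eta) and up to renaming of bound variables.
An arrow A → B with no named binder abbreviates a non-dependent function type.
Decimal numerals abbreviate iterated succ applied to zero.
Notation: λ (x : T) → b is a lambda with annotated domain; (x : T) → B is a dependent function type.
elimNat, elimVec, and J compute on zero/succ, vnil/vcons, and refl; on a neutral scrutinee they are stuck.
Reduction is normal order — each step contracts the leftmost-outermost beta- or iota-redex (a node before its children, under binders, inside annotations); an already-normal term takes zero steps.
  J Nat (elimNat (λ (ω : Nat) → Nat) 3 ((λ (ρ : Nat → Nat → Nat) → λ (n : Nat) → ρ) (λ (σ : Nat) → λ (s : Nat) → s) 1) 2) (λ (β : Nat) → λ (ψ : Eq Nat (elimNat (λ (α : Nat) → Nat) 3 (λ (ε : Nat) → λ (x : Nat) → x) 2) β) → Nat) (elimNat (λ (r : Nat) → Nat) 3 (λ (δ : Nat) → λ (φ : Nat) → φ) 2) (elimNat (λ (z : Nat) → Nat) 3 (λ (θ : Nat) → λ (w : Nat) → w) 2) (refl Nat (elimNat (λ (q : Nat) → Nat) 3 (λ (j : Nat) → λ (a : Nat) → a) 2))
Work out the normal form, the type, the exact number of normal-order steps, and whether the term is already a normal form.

reduced normal form:
  3
the term's type:
  Nat
steps to reach normal form (normal order): 8
already normal: no
first contracted redex: a J iota-redex


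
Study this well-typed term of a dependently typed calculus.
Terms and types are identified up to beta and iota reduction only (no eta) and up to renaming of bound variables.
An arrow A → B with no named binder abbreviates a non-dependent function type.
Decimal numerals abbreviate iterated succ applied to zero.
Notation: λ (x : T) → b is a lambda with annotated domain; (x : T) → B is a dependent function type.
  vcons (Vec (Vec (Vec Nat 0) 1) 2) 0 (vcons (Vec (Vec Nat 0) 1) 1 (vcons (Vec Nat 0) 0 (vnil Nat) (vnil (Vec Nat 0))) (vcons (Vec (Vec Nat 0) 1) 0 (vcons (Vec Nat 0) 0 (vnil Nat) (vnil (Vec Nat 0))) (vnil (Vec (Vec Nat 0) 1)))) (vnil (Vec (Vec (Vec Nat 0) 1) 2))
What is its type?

the term's type:
  Vec (Vec (Vec (Vec Nat 0) 1) 2) 1


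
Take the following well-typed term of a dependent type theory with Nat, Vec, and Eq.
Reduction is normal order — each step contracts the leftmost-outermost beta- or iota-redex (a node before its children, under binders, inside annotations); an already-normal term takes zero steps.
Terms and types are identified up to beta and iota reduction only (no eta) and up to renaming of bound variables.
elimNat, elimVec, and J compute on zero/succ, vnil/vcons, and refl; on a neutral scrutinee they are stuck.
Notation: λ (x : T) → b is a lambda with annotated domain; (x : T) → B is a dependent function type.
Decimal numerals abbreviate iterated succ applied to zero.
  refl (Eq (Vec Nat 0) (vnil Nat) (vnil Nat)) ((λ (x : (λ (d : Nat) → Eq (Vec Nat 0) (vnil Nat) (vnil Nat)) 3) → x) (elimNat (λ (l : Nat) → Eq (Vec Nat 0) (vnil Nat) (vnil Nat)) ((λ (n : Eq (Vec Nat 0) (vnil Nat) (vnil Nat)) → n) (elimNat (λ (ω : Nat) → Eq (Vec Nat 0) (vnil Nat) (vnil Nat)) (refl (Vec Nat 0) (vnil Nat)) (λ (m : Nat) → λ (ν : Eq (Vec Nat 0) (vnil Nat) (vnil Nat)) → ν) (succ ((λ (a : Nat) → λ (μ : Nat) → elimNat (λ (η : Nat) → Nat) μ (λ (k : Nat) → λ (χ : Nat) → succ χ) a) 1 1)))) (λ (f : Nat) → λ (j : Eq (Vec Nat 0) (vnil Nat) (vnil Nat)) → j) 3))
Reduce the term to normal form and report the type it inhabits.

normal form:
  refl (Eq (Vec Nat 0) (vnil Nat) (vnil Nat)) (refl (Vec Nat 0) (vnil Nat))
the term's type:
  Eq (Eq (Vec Nat 0) (vnil Nat) (vnil Nat)) (refl (Vec Nat 0) (vnil Nat)) (refl (Vec Nat 0) (vnil Nat))


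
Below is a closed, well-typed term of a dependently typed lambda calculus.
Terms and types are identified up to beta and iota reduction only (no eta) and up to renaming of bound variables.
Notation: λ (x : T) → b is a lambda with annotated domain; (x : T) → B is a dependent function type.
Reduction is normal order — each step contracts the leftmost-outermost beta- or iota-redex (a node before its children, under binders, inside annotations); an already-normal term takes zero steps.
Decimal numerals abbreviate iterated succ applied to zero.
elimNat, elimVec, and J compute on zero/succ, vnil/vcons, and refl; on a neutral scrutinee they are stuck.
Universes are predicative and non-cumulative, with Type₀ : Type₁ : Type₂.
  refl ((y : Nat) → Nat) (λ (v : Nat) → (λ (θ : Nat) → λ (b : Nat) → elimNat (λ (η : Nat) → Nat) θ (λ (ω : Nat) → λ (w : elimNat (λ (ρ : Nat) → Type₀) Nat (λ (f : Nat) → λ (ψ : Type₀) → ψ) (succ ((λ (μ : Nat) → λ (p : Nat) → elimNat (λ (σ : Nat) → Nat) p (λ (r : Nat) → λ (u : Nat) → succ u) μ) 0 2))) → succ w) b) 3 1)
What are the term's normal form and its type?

resulting normal form:
  refl ((y : Nat) → Nat) (λ (v : Nat) → 4)
type:
  Eq ((y : Nat) → Nat) (λ (v : Nat) → 4) (λ (θ : Nat) → 4)


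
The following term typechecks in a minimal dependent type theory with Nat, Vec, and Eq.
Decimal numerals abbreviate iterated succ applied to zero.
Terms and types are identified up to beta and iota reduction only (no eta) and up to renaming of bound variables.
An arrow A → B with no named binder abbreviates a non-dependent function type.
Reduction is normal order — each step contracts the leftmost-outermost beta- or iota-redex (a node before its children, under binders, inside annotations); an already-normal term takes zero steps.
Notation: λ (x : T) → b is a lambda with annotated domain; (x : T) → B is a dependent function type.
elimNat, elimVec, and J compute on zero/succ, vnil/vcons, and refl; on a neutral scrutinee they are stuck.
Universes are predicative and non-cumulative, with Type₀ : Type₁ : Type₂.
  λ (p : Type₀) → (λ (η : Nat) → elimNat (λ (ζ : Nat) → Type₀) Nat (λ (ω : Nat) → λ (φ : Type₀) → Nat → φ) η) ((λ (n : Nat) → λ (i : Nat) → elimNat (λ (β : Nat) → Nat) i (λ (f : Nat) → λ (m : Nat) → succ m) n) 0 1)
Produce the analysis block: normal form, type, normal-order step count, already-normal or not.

reduced normal form:
  λ (p : Type₀) → Nat → Nat
type:
  Type₀ → Type₀
steps to reach normal form (normal order): 8
already normal: no
first redex: a beta-redex


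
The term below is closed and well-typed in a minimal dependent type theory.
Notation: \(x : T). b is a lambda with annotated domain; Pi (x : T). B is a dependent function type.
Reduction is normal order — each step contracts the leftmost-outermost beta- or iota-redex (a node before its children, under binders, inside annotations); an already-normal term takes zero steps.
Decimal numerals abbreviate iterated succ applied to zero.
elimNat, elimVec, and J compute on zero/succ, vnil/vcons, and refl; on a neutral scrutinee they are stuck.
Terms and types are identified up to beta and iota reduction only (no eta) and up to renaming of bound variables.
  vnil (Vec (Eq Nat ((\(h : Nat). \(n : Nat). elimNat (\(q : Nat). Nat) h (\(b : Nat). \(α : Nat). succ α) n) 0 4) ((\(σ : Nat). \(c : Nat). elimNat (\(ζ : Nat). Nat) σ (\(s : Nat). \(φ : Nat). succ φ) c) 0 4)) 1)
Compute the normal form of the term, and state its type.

resulting normal form:
  vnil (Vec (Eq Nat 4 4) 1)
inferred type:
  Vec (Vec (Eq Nat 4 4) 1) 0
observation: the term reaches its normal form after 30 normal-order steps.


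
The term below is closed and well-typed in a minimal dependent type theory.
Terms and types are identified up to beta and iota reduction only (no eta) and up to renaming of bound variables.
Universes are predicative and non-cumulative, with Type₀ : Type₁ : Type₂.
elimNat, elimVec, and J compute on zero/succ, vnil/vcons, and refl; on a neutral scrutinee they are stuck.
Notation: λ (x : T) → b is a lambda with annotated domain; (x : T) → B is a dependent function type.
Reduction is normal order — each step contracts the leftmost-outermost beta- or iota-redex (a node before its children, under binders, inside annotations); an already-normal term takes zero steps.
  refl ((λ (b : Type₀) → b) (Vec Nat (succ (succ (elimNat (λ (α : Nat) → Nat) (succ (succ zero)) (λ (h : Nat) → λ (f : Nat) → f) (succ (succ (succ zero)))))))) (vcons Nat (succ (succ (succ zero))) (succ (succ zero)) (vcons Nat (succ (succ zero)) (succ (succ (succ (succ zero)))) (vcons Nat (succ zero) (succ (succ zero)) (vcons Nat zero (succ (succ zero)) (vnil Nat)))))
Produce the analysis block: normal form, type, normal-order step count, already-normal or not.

resulting normal form:
  refl (Vec Nat (succ (succ (succ (succ zero))))) (vcons Nat (succ (succ (succ zero))) (succ (succ zero)) (vcons Nat (succ (succ zero)) (succ (succ (succ (succ zero)))) (vcons Nat (succ zero) (succ (succ zero)) (vcons Nat zero (succ (succ zero)) (vnil Nat)))))
inferred type:
  Eq (Vec Nat (succ (succ (succ (succ zero))))) (vcons Nat (succ (succ (succ zero))) (succ (succ zero)) (vcons Nat (succ (succ zero)) (succ (succ (succ (succ zero)))) (vcons Nat (succ zero) (succ (succ zero)) (vcons Nat zero (succ (succ zero)) (vnil Nat))))) (vcons Nat (succ (succ (succ zero))) (succ (succ zero)) (vcons Nat (succ (succ zero)) (succ (succ (succ (succ zero)))) (vcons Nat (succ zero) (succ (succ zero)) (vcons Nat zero (succ (succ zero)) (vnil Nat)))))
reduction steps (normal order): 11
term was already normal: no
first contracted redex: a beta-redex


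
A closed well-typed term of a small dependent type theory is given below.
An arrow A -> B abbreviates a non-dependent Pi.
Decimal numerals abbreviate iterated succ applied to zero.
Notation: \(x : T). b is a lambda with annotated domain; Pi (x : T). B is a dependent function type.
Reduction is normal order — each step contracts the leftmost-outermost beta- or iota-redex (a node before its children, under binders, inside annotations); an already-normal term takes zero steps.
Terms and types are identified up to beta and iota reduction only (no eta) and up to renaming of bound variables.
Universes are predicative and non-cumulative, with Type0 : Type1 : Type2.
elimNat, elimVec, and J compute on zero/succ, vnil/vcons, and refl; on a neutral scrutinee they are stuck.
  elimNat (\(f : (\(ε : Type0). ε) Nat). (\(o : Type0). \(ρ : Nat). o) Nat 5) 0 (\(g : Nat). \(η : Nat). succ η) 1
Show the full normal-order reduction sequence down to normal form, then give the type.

reduction (normal order):
  elimNat (\(f : (\(ε : Type0). ε) Nat). (\(o : Type0). \(ρ : Nat). o) Nat 5) 0 (\(g : Nat). \(η : Nat). succ η) 1
  ~> (\(f : Nat). \(ε : Nat). succ ε) 0 (elimNat (\(o : (\(ρ : Type0). ρ) Nat). (\(g : Type0). \(η : Nat). g) Nat 5) 0 (\(y : Nat). \(b : Nat). succ b) 0)
  ~> (\(f : Nat). succ f) (elimNat (\(ε : (\(o : Type0). o) Nat). (\(ρ : Type0). \(g : Nat). ρ) Nat 5) 0 (\(η : Nat). \(y : Nat). succ y) 0)
  ~> succ (elimNat (\(f : (\(ε : Type0). ε) Nat). (\(o : Type0). \(ρ : Nat). o) Nat 5) 0 (\(g : Nat). \(η : Nat). succ η) 0)
  ~> 1
type:
  Nat


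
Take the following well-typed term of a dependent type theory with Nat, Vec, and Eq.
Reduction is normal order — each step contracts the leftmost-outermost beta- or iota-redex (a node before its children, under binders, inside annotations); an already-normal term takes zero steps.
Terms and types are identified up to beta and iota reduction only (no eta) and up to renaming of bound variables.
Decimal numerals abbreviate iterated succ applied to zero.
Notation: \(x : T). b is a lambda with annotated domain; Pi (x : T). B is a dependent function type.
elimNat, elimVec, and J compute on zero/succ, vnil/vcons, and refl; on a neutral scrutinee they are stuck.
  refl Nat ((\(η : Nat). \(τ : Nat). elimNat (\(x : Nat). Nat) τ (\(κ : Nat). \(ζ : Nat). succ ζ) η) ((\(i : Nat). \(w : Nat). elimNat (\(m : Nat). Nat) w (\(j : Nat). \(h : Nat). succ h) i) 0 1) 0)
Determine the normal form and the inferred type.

resulting normal form:
  refl Nat 1
the term's type:
  Eq Nat 1 1
observation: the leftmost-outermost redex is a beta-redex, and normalization takes 9 steps.


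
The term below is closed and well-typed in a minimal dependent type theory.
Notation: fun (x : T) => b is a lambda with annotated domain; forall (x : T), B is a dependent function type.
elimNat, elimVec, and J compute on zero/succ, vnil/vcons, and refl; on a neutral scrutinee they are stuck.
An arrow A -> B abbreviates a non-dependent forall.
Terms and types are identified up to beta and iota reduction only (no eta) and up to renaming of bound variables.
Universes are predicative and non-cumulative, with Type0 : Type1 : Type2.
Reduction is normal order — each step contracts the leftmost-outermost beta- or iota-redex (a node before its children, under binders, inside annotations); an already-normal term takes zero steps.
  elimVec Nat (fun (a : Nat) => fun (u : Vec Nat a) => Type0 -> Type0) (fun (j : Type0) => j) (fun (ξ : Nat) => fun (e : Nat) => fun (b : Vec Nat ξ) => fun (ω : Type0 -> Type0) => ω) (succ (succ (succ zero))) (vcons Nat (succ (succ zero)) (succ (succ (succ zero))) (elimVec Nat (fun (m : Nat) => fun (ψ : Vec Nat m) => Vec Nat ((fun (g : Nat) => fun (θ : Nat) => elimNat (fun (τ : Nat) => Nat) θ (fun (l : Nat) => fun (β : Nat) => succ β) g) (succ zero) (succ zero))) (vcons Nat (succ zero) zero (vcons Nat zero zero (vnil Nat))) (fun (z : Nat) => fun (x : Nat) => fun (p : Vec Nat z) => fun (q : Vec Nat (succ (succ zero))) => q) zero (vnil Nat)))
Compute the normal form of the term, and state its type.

resulting normal form:
  fun (a : Type0) => a
inferred type:
  Type0 -> Type0
observation: reduction starts at an elimVec iota-redex, and 17 normal-order steps reach the normal form.


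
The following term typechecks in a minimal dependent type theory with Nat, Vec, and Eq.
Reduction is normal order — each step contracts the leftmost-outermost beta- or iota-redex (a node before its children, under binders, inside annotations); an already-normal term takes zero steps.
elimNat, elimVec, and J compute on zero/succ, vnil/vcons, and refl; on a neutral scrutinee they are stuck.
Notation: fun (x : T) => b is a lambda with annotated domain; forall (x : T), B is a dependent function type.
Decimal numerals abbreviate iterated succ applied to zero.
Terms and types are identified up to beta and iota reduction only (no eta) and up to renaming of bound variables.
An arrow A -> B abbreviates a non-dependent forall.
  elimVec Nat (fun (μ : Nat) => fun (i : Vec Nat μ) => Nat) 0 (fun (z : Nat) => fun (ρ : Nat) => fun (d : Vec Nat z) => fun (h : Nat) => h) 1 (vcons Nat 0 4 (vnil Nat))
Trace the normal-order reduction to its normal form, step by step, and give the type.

normal-order reduction:
  elimVec Nat (fun (μ : Nat) => fun (i : Vec Nat μ) => Nat) 0 (fun (z : Nat) => fun (ρ : Nat) => fun (d : Vec Nat z) => fun (h : Nat) => h) 1 (vcons Nat 0 4 (vnil Nat))
  ~> (fun (μ : Nat) => fun (i : Nat) => fun (z : Vec Nat μ) => fun (ρ : Nat) => ρ) 0 4 (vnil Nat) (elimVec Nat (fun (d : Nat) => fun (h : Vec Nat d) => Nat) 0 (fun (a : Nat) => fun (k : Nat) => fun (η : Vec Nat a) => fun (σ : Nat) => σ) 0 (vnil Nat))
  ~> (fun (μ : Nat) => fun (i : Vec Nat 0) => fun (z : Nat) => z) 4 (vnil Nat) (elimVec Nat (fun (ρ : Nat) => fun (d : Vec Nat ρ) => Nat) 0 (fun (h : Nat) => fun (a : Nat) => fun (k : Vec Nat h) => fun (η : Nat) => η) 0 (vnil Nat))
  ~> (fun (μ : Vec Nat 0) => fun (i : Nat) => i) (vnil Nat) (elimVec Nat (fun (z : Nat) => fun (ρ : Vec Nat z) => Nat) 0 (fun (d : Nat) => fun (h : Nat) => fun (a : Vec Nat d) => fun (k : Nat) => k) 0 (vnil Nat))
  ~> (fun (μ : Nat) => μ) (elimVec Nat (fun (i : Nat) => fun (z : Vec Nat i) => Nat) 0 (fun (ρ : Nat) => fun (d : Nat) => fun (h : Vec Nat ρ) => fun (a : Nat) => a) 0 (vnil Nat))
  ~> elimVec Nat (fun (μ : Nat) => fun (i : Vec Nat μ) => Nat) 0 (fun (z : Nat) => fun (ρ : Nat) => fun (d : Vec Nat z) => fun (h : Nat) => h) 0 (vnil Nat)
  ~> 0
type:
  Nat


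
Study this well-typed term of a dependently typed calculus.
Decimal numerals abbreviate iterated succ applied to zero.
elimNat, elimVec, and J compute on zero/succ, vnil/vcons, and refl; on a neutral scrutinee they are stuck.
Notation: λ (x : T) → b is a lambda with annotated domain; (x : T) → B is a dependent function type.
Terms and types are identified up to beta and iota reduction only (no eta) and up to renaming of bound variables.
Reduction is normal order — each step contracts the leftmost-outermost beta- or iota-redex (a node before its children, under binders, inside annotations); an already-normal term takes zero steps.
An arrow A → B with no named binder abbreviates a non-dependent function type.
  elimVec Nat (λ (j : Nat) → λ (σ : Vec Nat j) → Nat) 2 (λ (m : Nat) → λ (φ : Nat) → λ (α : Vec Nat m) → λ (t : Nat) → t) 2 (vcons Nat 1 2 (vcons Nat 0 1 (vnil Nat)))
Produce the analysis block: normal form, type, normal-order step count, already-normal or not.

resulting normal form:
  2
the term's type:
  Nat
reduction steps (normal order): 11
already normal: no
first redex: an elimVec iota-redex


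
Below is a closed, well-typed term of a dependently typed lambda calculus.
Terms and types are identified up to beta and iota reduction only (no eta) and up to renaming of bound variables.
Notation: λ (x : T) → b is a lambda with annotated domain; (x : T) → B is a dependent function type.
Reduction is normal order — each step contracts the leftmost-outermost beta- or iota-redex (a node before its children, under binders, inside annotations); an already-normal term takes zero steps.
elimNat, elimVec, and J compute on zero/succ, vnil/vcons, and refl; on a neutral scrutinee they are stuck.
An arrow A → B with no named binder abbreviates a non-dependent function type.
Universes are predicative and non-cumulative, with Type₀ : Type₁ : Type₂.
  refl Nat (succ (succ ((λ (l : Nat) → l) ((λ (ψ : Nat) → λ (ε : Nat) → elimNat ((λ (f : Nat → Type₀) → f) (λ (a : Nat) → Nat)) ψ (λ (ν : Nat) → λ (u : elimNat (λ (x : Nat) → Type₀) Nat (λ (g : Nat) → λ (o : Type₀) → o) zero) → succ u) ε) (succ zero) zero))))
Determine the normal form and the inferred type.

resulting normal form:
  refl Nat (succ (succ (succ zero)))
inferred type:
  Eq Nat (succ (succ (succ zero))) (succ (succ (succ zero)))
observation: the first redex contracted is a beta-redex; the normal form is reached in 4 normal-order steps.


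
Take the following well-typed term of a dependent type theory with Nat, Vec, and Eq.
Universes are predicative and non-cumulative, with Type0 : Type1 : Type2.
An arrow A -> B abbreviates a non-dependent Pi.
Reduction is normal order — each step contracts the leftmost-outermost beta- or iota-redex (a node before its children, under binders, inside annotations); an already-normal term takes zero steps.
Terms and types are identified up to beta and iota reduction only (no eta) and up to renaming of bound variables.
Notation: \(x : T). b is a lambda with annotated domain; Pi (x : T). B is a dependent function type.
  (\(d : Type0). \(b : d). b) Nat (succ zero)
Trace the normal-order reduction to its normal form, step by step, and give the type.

normal-order reduction:
  (\(d : Type0). \(b : d). b) Nat (succ zero)
  ~> (\(d : Nat). d) (succ zero)
  ~> succ zero
type:
  Nat


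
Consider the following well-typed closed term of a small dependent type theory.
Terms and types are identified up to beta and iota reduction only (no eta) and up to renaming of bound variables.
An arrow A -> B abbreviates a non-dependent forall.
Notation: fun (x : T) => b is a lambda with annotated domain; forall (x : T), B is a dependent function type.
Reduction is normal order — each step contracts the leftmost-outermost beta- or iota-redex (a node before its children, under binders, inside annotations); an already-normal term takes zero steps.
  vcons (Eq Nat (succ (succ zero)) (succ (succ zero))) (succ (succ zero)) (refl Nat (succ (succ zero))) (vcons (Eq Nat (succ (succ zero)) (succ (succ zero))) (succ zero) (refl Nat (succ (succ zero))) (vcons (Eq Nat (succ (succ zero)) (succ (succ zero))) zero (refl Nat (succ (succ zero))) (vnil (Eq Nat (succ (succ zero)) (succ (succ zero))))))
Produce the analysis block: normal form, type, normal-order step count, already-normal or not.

normal form:
  vcons (Eq Nat (succ (succ zero)) (succ (succ zero))) (succ (succ zero)) (refl Nat (succ (succ zero))) (vcons (Eq Nat (succ (succ zero)) (succ (succ zero))) (succ zero) (refl Nat (succ (succ zero))) (vcons (Eq Nat (succ (succ zero)) (succ (succ zero))) zero (refl Nat (succ (succ zero))) (vnil (Eq Nat (succ (succ zero)) (succ (succ zero))))))
type:
  Vec (Eq Nat (succ (succ zero)) (succ (succ zero))) (succ (succ (succ zero)))
steps to reach normal form (normal order): 0
already normal: yes


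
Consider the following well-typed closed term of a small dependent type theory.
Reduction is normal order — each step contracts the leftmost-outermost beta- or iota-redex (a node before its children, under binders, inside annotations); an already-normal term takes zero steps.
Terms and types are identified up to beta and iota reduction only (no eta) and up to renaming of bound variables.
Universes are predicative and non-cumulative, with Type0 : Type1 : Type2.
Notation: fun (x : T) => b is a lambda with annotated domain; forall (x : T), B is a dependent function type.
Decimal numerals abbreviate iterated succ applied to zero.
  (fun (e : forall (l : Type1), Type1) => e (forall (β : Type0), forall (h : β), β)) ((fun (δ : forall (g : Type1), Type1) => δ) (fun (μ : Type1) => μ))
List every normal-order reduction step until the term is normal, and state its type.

reduction (normal order):
  (fun (e : forall (l : Type1), Type1) => e (forall (β : Type0), forall (h : β), β)) ((fun (δ : forall (g : Type1), Type1) => δ) (fun (μ : Type1) => μ))
  ~> (fun (e : forall (l : Type1), Type1) => e) (fun (β : Type1) => β) (forall (h : Type0), forall (δ : h), h)
  ~> (fun (e : Type1) => e) (forall (l : Type0), forall (β : l), l)
  ~> forall (e : Type0), forall (l : e), e
inferred type:
  Type1


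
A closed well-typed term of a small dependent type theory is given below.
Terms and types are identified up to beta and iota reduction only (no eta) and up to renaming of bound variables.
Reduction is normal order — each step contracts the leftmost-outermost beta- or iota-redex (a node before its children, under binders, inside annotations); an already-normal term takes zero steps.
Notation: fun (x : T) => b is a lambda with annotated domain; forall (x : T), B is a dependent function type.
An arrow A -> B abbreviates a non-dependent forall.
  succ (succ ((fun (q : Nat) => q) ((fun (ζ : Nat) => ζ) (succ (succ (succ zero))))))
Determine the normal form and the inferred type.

resulting normal form:
  succ (succ (succ (succ (succ zero))))
inferred type:
  Nat


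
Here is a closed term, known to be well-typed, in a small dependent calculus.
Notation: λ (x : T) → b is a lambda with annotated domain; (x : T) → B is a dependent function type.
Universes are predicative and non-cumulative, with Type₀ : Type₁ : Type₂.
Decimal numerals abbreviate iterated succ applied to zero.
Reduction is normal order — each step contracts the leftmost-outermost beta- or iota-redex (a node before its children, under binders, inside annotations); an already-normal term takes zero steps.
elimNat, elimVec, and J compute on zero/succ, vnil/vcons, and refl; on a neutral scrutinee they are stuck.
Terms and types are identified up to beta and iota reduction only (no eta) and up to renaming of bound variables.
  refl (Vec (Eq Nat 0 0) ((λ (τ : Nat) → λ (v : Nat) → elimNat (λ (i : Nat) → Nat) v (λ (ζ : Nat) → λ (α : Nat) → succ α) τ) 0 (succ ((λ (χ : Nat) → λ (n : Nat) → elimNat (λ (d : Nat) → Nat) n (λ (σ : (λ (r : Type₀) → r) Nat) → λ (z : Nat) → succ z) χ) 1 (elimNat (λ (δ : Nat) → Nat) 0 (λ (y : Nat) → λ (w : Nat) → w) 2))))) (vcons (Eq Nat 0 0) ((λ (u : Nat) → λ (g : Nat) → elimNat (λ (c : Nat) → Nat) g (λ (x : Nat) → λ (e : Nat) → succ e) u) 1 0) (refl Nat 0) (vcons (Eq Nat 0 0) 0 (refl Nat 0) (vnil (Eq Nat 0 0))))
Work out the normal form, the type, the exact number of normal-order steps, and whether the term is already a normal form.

normal form:
  refl (Vec (Eq Nat 0 0) 2) (vcons (Eq Nat 0 0) 1 (refl Nat 0) (vcons (Eq Nat 0 0) 0 (refl Nat 0) (vnil (Eq Nat 0 0))))
type:
  Eq (Vec (Eq Nat 0 0) 2) (vcons (Eq Nat 0 0) 1 (refl Nat 0) (vcons (Eq Nat 0 0) 0 (refl Nat 0) (vnil (Eq Nat 0 0)))) (vcons (Eq Nat 0 0) 1 (refl Nat 0) (vcons (Eq Nat 0 0) 0 (refl Nat 0) (vnil (Eq Nat 0 0))))
steps to reach normal form (normal order): 22
started in normal form: no
first contracted redex: a beta-redex


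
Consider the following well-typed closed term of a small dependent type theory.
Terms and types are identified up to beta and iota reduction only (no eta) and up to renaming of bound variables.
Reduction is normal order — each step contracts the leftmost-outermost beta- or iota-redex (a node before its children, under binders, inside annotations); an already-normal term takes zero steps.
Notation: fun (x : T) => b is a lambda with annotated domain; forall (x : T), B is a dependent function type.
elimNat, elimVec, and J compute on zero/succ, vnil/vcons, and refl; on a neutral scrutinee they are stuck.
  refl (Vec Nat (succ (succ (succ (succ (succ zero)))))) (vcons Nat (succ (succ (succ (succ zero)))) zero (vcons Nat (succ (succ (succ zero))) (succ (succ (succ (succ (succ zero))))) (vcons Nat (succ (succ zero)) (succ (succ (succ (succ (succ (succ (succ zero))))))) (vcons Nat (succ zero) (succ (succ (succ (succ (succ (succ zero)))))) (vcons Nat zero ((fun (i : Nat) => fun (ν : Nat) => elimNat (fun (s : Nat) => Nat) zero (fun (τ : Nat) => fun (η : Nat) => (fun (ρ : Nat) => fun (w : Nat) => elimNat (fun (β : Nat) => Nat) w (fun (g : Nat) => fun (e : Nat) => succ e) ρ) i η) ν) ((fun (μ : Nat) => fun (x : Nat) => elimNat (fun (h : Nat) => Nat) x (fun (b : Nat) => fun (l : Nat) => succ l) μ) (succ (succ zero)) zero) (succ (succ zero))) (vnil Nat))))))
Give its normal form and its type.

normal form:
  refl (Vec Nat (succ (succ (succ (succ (succ zero)))))) (vcons Nat (succ (succ (succ (succ zero)))) zero (vcons Nat (succ (succ (succ zero))) (succ (succ (succ (succ (succ zero))))) (vcons Nat (succ (succ zero)) (succ (succ (succ (succ (succ (succ (succ zero))))))) (vcons Nat (succ zero) (succ (succ (succ (succ (succ (succ zero)))))) (vcons Nat zero (succ (succ (succ (succ zero)))) (vnil Nat))))))
type:
  Eq (Vec Nat (succ (succ (succ (succ (succ zero)))))) (vcons Nat (succ (succ (succ (succ zero)))) zero (vcons Nat (succ (succ (succ zero))) (succ (succ (succ (succ (succ zero))))) (vcons Nat (succ (succ zero)) (succ (succ (succ (succ (succ (succ (succ zero))))))) (vcons Nat (succ zero) (succ (succ (succ (succ (succ (succ zero)))))) (vcons Nat zero (succ (succ (succ (succ zero)))) (vnil Nat)))))) (vcons Nat (succ (succ (succ (succ zero)))) zero (vcons Nat (succ (succ (succ zero))) (succ (succ (succ (succ (succ zero))))) (vcons Nat (succ (succ zero)) (succ (succ (succ (succ (succ (succ (succ zero))))))) (vcons Nat (succ zero) (succ (succ (succ (succ (succ (succ zero)))))) (vcons Nat zero (succ (succ (succ (succ zero)))) (vnil Nat))))))


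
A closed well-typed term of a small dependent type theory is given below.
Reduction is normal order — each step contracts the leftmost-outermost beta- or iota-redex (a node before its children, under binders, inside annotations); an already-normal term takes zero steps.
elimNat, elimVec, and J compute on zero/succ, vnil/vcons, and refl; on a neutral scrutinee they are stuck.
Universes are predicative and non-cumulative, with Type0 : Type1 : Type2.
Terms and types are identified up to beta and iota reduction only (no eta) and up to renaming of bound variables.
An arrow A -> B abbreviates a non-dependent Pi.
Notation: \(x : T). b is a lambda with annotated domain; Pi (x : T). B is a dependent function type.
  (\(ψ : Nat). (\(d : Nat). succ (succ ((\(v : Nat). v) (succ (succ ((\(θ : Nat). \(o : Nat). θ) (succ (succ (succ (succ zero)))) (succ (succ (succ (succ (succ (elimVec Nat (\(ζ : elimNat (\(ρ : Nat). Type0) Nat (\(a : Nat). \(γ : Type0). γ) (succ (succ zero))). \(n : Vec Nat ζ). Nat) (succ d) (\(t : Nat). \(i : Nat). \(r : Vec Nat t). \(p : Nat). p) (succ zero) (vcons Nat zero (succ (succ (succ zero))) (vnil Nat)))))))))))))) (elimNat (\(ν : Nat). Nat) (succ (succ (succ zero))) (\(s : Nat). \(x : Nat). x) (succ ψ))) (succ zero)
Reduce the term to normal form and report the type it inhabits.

reduced normal form:
  succ (succ (succ (succ (succ (succ (succ (succ zero)))))))
inferred type:
  Nat
observation: contracting a beta-redex first, the term normalizes in 5 steps.


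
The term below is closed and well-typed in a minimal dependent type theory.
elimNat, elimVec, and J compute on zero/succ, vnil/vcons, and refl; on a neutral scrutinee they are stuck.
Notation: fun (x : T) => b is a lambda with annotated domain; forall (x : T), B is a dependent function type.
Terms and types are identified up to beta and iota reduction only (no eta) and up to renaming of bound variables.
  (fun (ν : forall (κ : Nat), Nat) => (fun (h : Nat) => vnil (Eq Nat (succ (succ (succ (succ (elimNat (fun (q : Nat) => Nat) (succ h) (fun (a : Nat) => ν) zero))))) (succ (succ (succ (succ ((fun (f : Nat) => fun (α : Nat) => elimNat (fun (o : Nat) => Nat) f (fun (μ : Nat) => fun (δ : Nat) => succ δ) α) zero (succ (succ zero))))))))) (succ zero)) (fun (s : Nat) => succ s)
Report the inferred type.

inferred type:
  Vec (Eq Nat (succ (succ (succ (succ (succ (succ zero)))))) (succ (succ (succ (succ (succ (succ zero))))))) zero


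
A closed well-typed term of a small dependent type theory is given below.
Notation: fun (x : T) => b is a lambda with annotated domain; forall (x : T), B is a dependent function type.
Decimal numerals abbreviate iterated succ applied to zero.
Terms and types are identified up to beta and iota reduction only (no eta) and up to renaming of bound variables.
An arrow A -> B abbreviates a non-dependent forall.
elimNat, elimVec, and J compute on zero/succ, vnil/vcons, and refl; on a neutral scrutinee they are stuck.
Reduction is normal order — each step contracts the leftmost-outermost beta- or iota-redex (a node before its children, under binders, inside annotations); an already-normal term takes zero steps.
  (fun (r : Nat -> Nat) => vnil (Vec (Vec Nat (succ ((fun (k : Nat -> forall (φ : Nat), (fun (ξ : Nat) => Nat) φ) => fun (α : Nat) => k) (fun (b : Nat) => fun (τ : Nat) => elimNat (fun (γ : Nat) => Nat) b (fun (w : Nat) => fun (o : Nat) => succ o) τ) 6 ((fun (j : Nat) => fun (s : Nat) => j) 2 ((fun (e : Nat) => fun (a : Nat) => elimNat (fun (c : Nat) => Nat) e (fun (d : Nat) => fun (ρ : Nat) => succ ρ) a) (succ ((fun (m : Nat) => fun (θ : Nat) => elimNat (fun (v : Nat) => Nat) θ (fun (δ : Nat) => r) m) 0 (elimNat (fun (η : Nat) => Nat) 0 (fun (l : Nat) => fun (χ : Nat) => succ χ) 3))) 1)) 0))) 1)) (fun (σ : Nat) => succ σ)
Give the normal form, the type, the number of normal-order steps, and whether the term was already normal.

normal form:
  vnil (Vec (Vec Nat 3) 1)
inferred type:
  Vec (Vec (Vec Nat 3) 1) 0
normal-order step count: 8
already normal: no
first contracted redex: a beta-redex
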